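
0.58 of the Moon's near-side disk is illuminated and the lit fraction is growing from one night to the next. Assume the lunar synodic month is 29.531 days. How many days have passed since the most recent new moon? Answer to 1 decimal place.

Invert f = (1 − cos θ)/2 to get cos θ = 1 − 2(0.58) = -0.160, hence θ₀ = arccos -0.160 = 99.2°.
Before full moon the principal value applies: θ = 99.2°.
Age = 29.531 × 99.2°/360° ≈ 8.14 days.

8.1 days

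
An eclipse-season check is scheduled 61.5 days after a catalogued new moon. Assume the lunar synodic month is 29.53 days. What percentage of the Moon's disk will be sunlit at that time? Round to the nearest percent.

61.5/29.53 = 2.083 lunations, so 2 complete cycles and 2.44 d into the next.
The Moon has covered 2.44/29.53 of its cycle, so θ ≈ 360° × 2.44/29.53 = 29.7°.
With cos θ = 0.868, the lit fraction is (1 − 0.868)/2 ≈ 0.066, so 7%.

7%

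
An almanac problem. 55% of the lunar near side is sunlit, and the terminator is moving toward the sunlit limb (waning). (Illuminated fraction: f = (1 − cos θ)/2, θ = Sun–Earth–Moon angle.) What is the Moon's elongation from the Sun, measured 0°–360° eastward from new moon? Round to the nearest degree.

264°

From f = (1 − cos θ)/2: cos θ = 1 − 2×0.55 = -0.100; arccos → 95.7°.
Since the Moon is past full (waning), take the reflex angle: θ = 360° − 95.7° = 264.3°.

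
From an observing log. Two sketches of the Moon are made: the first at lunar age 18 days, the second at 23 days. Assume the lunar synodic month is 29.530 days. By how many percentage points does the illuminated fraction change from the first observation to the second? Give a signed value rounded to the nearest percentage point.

-48 pp

First observation: θ = 360°·18/29.530 = 219.4°, so f = 0.886.
Second observation: θ = 280.4°, f = 0.410.
Δf = 0.410 − 0.886 = -0.476, i.e. -48 pp.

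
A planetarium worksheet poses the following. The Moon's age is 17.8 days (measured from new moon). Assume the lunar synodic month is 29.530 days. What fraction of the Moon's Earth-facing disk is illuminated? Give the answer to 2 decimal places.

0.90

The Moon has covered 17.8/29.530 of its cycle, so θ ≈ 360° × 17.8/29.530 = 217.0°.
With cos θ = (-0.799), the lit fraction is (1 − (-0.799))/2 ≈ 0.899.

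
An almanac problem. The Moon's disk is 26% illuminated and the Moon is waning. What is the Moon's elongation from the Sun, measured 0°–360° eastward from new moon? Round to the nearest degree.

cos θ = 1 − 2f = 0.480, giving a principal value of 61.3°.
A waning Moon lies in 180°–360°, so θ = 360° − 61.3° = 298.7°.

299°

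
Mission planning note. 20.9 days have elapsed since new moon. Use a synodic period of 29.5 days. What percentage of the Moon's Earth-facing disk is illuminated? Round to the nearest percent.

Elongation θ = 360° × 20.9/29.5 ≈ 255.1°.
Illuminated fraction = (1 − cos 255.1°)/2 = (1 − (-0.258))/2 ≈ 0.629, so 63%.

63%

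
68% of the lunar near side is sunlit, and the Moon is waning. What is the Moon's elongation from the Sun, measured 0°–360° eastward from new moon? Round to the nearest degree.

Invert f = (1 − cos θ)/2 to get cos θ = 1 − 2(0.68) = -0.360, hence θ₀ = arccos -0.360 = 111.1°.
A waning Moon lies in 180°–360°, so θ = 360° − 111.1° = 248.9°.

249°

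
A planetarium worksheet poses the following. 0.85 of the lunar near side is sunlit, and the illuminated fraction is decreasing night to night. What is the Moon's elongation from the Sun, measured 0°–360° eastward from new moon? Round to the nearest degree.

From f = (1 − cos θ)/2: cos θ = 1 − 2×0.85 = -0.700; arccos → 134.4°.
Since the Moon is past full (waning), take the reflex angle: θ = 360° − 134.4° = 225.6°.

226°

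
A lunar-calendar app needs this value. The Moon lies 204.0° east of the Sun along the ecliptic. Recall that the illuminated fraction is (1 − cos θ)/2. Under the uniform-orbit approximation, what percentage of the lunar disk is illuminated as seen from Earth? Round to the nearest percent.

Half-versine of 204.0°: (1 − (-0.914))/2 = 0.957, i.e. 96%.

96%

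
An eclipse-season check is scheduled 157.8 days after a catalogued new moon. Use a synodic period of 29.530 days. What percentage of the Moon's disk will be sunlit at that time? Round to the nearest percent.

157.8 d spans 5 complete synodic months (5 × 29.530 = 147.65 d) plus 10.15 d.
The Moon has covered 10.15/29.530 of its cycle, so θ ≈ 360° × 10.15/29.530 = 123.7°.
Illuminated fraction = (1 − cos 123.7°)/2 = (1 − (-0.555))/2 ≈ 0.778, so 78%.

78%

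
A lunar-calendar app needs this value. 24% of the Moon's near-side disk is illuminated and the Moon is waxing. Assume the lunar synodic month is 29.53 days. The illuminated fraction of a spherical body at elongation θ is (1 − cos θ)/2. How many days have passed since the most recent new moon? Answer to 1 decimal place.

4.8 days

cos θ = 1 − 2f = 0.520, giving a principal value of 58.7°.
The Moon is waxing (0°–180°), so θ = 58.7° directly.
Age = 29.53 × 58.7°/360° ≈ 4.81 days.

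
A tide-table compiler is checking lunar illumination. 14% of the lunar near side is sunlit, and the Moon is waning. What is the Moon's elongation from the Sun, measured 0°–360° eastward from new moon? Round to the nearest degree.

316°

Invert f = (1 − cos θ)/2 to get cos θ = 1 − 2(0.14) = 0.720, hence θ₀ = arccos 0.720 = 43.9°.
Waning ⇒ past full, so θ = 360° − 43.9° = 316.1°.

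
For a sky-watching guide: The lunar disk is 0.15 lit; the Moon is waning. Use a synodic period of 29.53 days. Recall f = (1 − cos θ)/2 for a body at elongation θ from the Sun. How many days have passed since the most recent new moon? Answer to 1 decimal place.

From f = (1 − cos θ)/2: cos θ = 1 − 2×0.15 = 0.700; arccos → 45.6°.
A waning Moon lies in 180°–360°, so θ = 360° − 45.6° = 314.4°.
At 360°/29.53 d per day, 314.4° corresponds to 25.79 days.

25.8 days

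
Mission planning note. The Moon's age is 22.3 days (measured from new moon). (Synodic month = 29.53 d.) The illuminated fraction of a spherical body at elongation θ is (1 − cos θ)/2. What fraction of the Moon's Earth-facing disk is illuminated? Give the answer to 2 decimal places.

0.48

The Moon has covered 22.3/29.53 of its cycle, so θ ≈ 360° × 22.3/29.53 = 271.9°.
cos 271.9° = 0.032, so f = (1 − 0.032)/2 = 0.484.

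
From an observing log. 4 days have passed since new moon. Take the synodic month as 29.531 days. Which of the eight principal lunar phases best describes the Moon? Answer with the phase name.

waxing crescent

At 4/29.531 of the cycle, θ ≈ 49° — the waxing crescent range.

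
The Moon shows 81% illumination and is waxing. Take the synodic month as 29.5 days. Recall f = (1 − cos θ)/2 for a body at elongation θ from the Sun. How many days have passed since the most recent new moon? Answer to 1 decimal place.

Invert f = (1 − cos θ)/2 to get cos θ = 1 − 2(0.81) = -0.620, hence θ₀ = arccos -0.620 = 128.3°.
Before full moon the principal value applies: θ = 128.3°.
Age = 29.5 × 128.3°/360° ≈ 10.51 days.

10.5 days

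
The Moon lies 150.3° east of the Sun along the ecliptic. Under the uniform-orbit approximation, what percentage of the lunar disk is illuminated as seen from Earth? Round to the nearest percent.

Half-versine of 150.3°: (1 − (-0.869))/2 = 0.934, i.e. 93%.

93%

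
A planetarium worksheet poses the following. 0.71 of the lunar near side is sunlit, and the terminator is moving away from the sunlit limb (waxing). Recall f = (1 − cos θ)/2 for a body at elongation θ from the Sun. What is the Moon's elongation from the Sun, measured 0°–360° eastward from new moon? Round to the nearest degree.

cos θ = 1 − 2f = -0.420, giving a principal value of 114.8°.
Waxing ⇒ before full, so θ = 114.8°.

115°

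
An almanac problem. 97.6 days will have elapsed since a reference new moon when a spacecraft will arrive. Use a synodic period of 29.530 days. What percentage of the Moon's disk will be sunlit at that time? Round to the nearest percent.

97.6 d spans 3 complete synodic months (3 × 29.530 = 88.59 d) plus 9.01 d.
Phase angle: θ = 360°·(9.01 d)/(29.530 d) = 109.8°.
Illuminated fraction = (1 − cos 109.8°)/2 = (1 − (-0.339))/2 ≈ 0.670, so 67%.

67%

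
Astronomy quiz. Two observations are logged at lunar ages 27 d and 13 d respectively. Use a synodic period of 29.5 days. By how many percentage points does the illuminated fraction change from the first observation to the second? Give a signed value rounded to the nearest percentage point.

+90 percentage points

First observation: θ = 360°·27/29.5 = 329.5°, so f = 0.069.
Second observation: θ = 158.6°, f = 0.966.
Δf = 0.966 − 0.069 = +0.896, i.e. +90 pp.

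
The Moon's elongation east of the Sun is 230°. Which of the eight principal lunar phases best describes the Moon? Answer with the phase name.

The waning gibbous sector spans roughly 202°–248°; 230° falls inside it.

waning gibbous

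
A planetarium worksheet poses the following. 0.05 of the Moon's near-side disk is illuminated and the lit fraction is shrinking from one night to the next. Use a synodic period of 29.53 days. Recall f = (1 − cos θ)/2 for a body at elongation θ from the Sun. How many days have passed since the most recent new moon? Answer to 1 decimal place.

27.4 days

cos θ = 1 − 2f = 0.900, giving a principal value of 25.8°.
Waning ⇒ past full, so θ = 360° − 25.8° = 334.2°.
Age = 29.53 × 334.2°/360° ≈ 27.41 days.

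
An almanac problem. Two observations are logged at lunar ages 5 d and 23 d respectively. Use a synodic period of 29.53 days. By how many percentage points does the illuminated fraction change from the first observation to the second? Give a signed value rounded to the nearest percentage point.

θ₁ = 360° × 5/29.53 = 61.0°, f₁ = (1 − cos θ₁)/2 = 0.257.
θ₂ = 360° × 23/29.53 = 280.4°, f₂ = (1 − cos θ₂)/2 = 0.410.
Change = f₂ − f₁ = +0.153 → +15 percentage points.

+15 pp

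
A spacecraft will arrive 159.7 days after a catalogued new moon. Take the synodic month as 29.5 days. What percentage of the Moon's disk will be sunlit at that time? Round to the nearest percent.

93%

159.7 d spans 5 complete synodic months (5 × 29.5 = 147.50 d) plus 12.20 d.
Elongation θ = 360° × 12.20/29.5 ≈ 148.9°.
With cos θ = (-0.856), the lit fraction is (1 − (-0.856))/2 ≈ 0.928, so 93%.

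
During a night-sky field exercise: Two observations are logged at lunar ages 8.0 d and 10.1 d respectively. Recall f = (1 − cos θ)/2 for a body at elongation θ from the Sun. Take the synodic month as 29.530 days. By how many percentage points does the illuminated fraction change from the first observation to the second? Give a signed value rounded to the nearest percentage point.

+21 pp

θ₁ = 360° × 8.0/29.530 = 97.5°, f₁ = (1 − cos θ₁)/2 = 0.566.
θ₂ = 360° × 10.1/29.530 = 123.1°, f₂ = (1 − cos θ₂)/2 = 0.773.
Change = f₂ − f₁ = +0.208 → +21 percentage points.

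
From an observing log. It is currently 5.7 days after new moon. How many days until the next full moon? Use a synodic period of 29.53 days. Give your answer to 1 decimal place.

Full moon occurs at elongation 180°, i.e. at age 29.53 × 180/360 = 14.765 d.
That is 14.765 − 5.7 = 9.065 days ahead.

9.1 days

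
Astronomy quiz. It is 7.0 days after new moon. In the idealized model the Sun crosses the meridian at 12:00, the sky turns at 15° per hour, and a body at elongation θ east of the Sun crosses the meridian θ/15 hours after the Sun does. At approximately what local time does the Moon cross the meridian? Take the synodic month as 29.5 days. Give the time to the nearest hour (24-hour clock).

Phase angle: θ = 360°·(7.0 d)/(29.5 d) = 85.4°.
The Moon trails the Sun by θ/15 = 85.4/15 ≈ 5.69 hours.
12:00 + 5.69 h ≈ 17:42 → 18:00 to the nearest hour.

18:00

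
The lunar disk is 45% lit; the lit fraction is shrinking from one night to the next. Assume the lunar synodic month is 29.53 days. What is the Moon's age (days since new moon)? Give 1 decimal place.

cos θ = 1 − 2f = 0.100, giving a principal value of 84.3°.
Since the Moon is past full (waning), take the reflex angle: θ = 360° − 84.3° = 275.7°.
Age = 29.53 × 275.7°/360° ≈ 22.62 days.

22.6 days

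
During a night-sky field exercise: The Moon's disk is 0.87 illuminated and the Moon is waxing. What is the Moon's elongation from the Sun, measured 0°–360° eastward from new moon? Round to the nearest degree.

138°

Invert f = (1 − cos θ)/2 to get cos θ = 1 − 2(0.87) = -0.740, hence θ₀ = arccos -0.740 = 137.7°.
Before full moon the principal value applies: θ = 137.7°.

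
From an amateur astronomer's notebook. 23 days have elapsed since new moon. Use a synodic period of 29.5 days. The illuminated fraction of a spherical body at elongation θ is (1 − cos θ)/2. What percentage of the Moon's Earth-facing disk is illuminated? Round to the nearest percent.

Phase angle: θ = 360°·(23 d)/(29.5 d) = 280.7°.
With cos θ = 0.185, the lit fraction is (1 − 0.185)/2 ≈ 0.407, so 41%.

41%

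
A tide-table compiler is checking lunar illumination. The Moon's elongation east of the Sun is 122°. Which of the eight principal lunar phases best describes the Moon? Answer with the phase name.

waxing gibbous

122° lies in the waxing gibbous sector of the 8-phase cycle.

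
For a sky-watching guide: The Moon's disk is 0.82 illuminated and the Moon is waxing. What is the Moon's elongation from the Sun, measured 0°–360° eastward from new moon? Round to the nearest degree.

130°

Invert f = (1 − cos θ)/2 to get cos θ = 1 − 2(0.82) = -0.640, hence θ₀ = arccos -0.640 = 129.8°.
Waxing ⇒ before full, so θ = 129.8°.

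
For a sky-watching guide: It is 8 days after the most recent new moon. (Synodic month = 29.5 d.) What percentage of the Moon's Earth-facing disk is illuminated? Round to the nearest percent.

The Moon has covered 8/29.5 of its cycle, so θ ≈ 360° × 8/29.5 = 97.6°.
Illuminated fraction = (1 − cos 97.6°)/2 = (1 − (-0.133))/2 ≈ 0.566, so 57%.

57%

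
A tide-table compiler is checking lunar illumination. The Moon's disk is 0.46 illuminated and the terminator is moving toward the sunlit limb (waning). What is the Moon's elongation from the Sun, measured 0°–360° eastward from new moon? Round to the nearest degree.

cos θ = 1 − 2f = 0.080, giving a principal value of 85.4°.
Since the Moon is past full (waning), take the reflex angle: θ = 360° − 85.4° = 274.6°.

275°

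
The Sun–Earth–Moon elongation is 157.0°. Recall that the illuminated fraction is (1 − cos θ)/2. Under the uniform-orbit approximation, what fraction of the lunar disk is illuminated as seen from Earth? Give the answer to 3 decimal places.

cos 157.0° = (-0.921), so f = (1 − (-0.921))/2 = 0.960.

0.960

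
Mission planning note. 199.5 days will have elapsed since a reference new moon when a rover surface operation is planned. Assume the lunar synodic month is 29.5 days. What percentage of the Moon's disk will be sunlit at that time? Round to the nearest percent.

46%

199.5/29.5 = 6.763 lunations, so 6 complete cycles and 22.50 d into the next.
The Moon has covered 22.50/29.5 of its cycle, so θ ≈ 360° × 22.50/29.5 = 274.6°.
Illuminated fraction = (1 − cos 274.6°)/2 = (1 − 0.080)/2 ≈ 0.460, so 46%.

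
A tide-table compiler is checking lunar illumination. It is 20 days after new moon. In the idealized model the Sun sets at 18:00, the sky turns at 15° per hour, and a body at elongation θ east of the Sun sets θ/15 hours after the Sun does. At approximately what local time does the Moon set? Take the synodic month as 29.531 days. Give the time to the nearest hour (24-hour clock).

The Moon has covered 20/29.531 of its cycle, so θ ≈ 360° × 20/29.531 = 243.8°.
At 15° of sky rotation per hour, 243.8° corresponds to a 16.25 h lag.
18:00 + 16.25 h ≈ 10:15 → 10:00 to the nearest hour.

10:00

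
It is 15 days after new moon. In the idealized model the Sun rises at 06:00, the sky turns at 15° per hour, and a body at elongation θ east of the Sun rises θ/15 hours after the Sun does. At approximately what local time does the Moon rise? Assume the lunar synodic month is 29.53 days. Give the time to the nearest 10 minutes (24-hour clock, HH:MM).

18:10

The Moon has covered 15/29.53 of its cycle, so θ ≈ 360° × 15/29.53 = 182.9°.
The Moon trails the Sun by θ/15 = 182.9/15 ≈ 12.19 hours.
06:00 + 12.191 h ≈ 18:11 → 18:10 to the nearest ten minutes.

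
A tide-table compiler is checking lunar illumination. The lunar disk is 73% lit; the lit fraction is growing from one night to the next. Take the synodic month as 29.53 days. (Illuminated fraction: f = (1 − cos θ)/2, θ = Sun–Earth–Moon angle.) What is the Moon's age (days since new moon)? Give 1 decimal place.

9.6 days

From f = (1 − cos θ)/2: cos θ = 1 − 2×0.73 = -0.460; arccos → 117.4°.
The Moon is waxing (0°–180°), so θ = 117.4° directly.
At 360°/29.53 d per day, 117.4° corresponds to 9.63 days.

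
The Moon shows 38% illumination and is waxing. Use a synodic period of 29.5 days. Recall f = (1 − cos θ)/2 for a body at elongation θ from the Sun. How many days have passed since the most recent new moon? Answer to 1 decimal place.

6.2 days

Invert f = (1 − cos θ)/2 to get cos θ = 1 − 2(0.38) = 0.240, hence θ₀ = arccos 0.240 = 76.1°.
Before full moon the principal value applies: θ = 76.1°.
Age = 29.5 × 76.1°/360° ≈ 6.24 days.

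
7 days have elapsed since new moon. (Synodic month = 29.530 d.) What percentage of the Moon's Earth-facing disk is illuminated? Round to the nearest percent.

46%

Phase angle: θ = 360°·(7 d)/(29.530 d) = 85.3°.
With cos θ = 0.081, the lit fraction is (1 − 0.081)/2 ≈ 0.459, so 46%.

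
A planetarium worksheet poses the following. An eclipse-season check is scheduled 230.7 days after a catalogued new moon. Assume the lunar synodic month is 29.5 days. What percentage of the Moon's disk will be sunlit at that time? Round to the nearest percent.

230.7 d spans 7 complete synodic months (7 × 29.5 = 206.50 d) plus 24.20 d.
The Moon has covered 24.20/29.5 of its cycle, so θ ≈ 360° × 24.20/29.5 = 295.3°.
With cos θ = 0.428, the lit fraction is (1 − 0.428)/2 ≈ 0.286, so 29%.

29%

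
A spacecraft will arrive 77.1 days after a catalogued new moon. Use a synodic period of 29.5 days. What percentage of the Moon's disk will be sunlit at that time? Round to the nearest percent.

88%

77.1 d spans 2 complete synodic months (2 × 29.5 = 59.00 d) plus 18.10 d.
Elongation θ = 360° × 18.10/29.5 ≈ 220.9°.
With cos θ = (-0.756), the lit fraction is (1 − (-0.756))/2 ≈ 0.878, so 88%.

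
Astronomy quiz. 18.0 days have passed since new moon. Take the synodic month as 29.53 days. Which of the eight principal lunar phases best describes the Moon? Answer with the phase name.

waning gibbous

θ ≈ 360° × 18.0/29.53 = 219°, which falls in the waning gibbous sector.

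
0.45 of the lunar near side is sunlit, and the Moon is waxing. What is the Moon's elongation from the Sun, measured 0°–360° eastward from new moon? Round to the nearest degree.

Invert f = (1 − cos θ)/2 to get cos θ = 1 − 2(0.45) = 0.100, hence θ₀ = arccos 0.100 = 84.3°.
Waxing ⇒ before full, so θ = 84.3°.

84°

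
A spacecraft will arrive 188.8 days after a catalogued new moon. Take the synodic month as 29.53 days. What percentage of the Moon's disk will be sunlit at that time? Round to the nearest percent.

89%

188.8 d spans 6 complete synodic months (6 × 29.53 = 177.18 d) plus 11.62 d.
Elongation θ = 360° × 11.62/29.53 ≈ 141.7°.
Illuminated fraction = (1 − cos 141.7°)/2 = (1 − (-0.784))/2 ≈ 0.892, so 89%.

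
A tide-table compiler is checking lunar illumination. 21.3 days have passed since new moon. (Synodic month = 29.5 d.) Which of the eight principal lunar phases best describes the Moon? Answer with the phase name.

last quarter

θ ≈ 360° × 21.3/29.5 = 260°, which falls in the last quarter sector.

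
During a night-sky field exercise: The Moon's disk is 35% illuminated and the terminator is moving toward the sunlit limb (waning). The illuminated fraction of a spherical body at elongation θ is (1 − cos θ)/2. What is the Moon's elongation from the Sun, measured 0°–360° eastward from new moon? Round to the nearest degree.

From f = (1 − cos θ)/2: cos θ = 1 − 2×0.35 = 0.300; arccos → 72.5°.
A waning Moon lies in 180°–360°, so θ = 360° − 72.5° = 287.5°.

287°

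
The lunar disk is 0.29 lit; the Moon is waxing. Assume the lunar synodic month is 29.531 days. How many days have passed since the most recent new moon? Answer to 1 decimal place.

cos θ = 1 − 2f = 0.420, giving a principal value of 65.2°.
The Moon is waxing (0°–180°), so θ = 65.2° directly.
Age = 29.531 × 65.2°/360° ≈ 5.35 days.

5.3 days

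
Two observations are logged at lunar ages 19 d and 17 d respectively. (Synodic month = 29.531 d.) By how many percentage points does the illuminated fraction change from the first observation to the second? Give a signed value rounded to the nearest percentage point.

First observation: θ = 360°·19/29.531 = 231.6°, so f = 0.810.
Second observation: θ = 207.2°, f = 0.945.
Δf = 0.945 − 0.810 = +0.134, i.e. +13 pp.

+13 percentage points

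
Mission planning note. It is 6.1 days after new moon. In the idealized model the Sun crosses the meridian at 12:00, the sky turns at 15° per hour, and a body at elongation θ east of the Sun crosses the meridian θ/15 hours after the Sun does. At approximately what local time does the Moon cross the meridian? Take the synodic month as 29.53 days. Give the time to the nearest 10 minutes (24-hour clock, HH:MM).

The Moon has covered 6.1/29.53 of its cycle, so θ ≈ 360° × 6.1/29.53 = 74.4°.
Delay after the Sun = 74.4° / (15°/h) ≈ 4.96 h.
12:00 + 4.958 h ≈ 16:57 → 17:00 to the nearest ten minutes.

17:00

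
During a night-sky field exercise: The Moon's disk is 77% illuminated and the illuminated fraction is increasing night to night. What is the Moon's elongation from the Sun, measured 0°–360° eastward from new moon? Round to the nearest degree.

cos θ = 1 − 2f = -0.540, giving a principal value of 122.7°.
The Moon is waxing (0°–180°), so θ = 122.7° directly.

123°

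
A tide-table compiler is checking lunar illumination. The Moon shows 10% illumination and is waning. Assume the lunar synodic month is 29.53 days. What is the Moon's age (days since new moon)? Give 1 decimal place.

Invert f = (1 − cos θ)/2 to get cos θ = 1 − 2(0.10) = 0.800, hence θ₀ = arccos 0.800 = 36.9°.
Waning ⇒ past full, so θ = 360° − 36.9° = 323.1°.
At 360°/29.53 d per day, 323.1° corresponds to 26.51 days.

26.5 days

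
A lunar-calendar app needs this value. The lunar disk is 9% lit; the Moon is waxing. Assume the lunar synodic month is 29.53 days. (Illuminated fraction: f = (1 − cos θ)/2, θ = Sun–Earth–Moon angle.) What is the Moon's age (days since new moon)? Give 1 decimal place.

cos θ = 1 − 2f = 0.820, giving a principal value of 34.9°.
The Moon is waxing (0°–180°), so θ = 34.9° directly.
That fraction of the synodic month is 34.9/360 × 29.53 d ≈ 2.86 d.

2.9 days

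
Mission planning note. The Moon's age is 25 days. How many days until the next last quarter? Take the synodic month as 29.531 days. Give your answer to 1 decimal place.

Last quarter occurs at elongation 270°, i.e. at age 29.531 × 270/360 = 22.148 d.
Already past this cycle's last quarter; the next is at 22.148 + 29.531 = 51.679 d, so 51.679 − 25 = 26.679 days.

26.7 days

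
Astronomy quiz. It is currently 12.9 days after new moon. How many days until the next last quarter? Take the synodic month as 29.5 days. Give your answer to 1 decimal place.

Last quarter occurs at elongation 270°, i.e. at age 29.5 × 270/360 = 22.125 d.
That is 22.125 − 12.9 = 9.225 days ahead.

9.2 days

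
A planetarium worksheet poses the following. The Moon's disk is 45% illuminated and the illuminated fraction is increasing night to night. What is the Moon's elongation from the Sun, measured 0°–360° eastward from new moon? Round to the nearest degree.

84°

Invert f = (1 − cos θ)/2 to get cos θ = 1 − 2(0.45) = 0.100, hence θ₀ = arccos 0.100 = 84.3°.
Waxing ⇒ before full, so θ = 84.3°.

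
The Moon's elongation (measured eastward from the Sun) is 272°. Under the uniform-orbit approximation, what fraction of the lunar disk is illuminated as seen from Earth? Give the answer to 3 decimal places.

f = (1 − cos 272°)/2 = (1 − 0.035)/2 ≈ 0.483.

0.483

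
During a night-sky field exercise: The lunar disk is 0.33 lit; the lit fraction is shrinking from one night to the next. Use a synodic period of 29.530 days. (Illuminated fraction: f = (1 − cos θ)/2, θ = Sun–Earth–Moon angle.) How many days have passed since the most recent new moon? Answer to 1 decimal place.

Invert f = (1 − cos θ)/2 to get cos θ = 1 − 2(0.33) = 0.340, hence θ₀ = arccos 0.340 = 70.1°.
Since the Moon is past full (waning), take the reflex angle: θ = 360° − 70.1° = 289.9°.
Age = 29.530 × 289.9°/360° ≈ 23.78 days.

23.8 days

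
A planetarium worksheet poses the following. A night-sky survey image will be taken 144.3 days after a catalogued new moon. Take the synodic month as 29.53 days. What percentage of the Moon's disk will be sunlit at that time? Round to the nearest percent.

Reduce mod P: 144.3 − 4×29.53 = 26.18 d into the current lunation.
The Moon has covered 26.18/29.53 of its cycle, so θ ≈ 360° × 26.18/29.53 = 319.2°.
cos 319.2° = 0.757, so f = (1 − 0.757)/2 = 0.122, so 12%.

12%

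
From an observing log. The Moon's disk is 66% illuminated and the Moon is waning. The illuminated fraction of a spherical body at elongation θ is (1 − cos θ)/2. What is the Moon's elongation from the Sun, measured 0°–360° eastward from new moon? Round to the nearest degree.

From f = (1 − cos θ)/2: cos θ = 1 − 2×0.66 = -0.320; arccos → 108.7°.
Since the Moon is past full (waning), take the reflex angle: θ = 360° − 108.7° = 251.3°.

251°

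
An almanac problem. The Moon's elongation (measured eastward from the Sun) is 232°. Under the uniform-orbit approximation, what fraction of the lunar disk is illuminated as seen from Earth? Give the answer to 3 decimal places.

f = (1 − cos 232°)/2 = (1 − (-0.616))/2 ≈ 0.808.

0.808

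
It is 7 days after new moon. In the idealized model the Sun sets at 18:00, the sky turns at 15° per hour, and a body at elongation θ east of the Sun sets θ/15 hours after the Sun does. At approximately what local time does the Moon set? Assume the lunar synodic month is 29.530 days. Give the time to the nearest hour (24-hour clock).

00:00

The Moon has covered 7/29.530 of its cycle, so θ ≈ 360° × 7/29.530 = 85.3°.
At 15° of sky rotation per hour, 85.3° corresponds to a 5.69 h lag.
18:00 + 5.69 h ≈ 23:41 → 00:00 to the nearest hour.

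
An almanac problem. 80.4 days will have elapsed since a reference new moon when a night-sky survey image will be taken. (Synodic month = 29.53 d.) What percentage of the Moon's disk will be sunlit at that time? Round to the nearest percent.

59%

80.4/29.53 = 2.723 lunations, so 2 complete cycles and 21.34 d into the next.
Elongation θ = 360° × 21.34/29.53 ≈ 260.2°.
With cos θ = (-0.171), the lit fraction is (1 − (-0.171))/2 ≈ 0.585, so 59%.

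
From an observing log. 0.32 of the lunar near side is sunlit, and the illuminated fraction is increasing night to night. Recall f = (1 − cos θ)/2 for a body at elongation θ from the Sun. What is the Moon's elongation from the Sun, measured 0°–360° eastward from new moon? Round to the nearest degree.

cos θ = 1 − 2f = 0.360, giving a principal value of 68.9°.
Waxing ⇒ before full, so θ = 68.9°.

69°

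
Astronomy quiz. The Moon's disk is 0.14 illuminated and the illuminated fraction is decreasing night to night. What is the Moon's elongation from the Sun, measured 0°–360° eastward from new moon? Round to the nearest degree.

cos θ = 1 − 2f = 0.720, giving a principal value of 43.9°.
A waning Moon lies in 180°–360°, so θ = 360° − 43.9° = 316.1°.

316°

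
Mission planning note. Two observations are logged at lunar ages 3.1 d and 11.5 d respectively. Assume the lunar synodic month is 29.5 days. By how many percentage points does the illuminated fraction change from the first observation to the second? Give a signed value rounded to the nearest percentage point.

First observation: θ = 360°·3.1/29.5 = 37.8°, so f = 0.105.
Second observation: θ = 140.3°, f = 0.885.
Δf = 0.885 − 0.105 = +0.780, i.e. +78 pp.

+78 percentage points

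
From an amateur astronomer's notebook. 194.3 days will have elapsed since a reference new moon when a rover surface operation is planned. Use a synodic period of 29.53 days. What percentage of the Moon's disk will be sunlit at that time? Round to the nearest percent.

94%

194.3 d spans 6 complete synodic months (6 × 29.53 = 177.18 d) plus 17.12 d.
Elongation θ = 360° × 17.12/29.53 ≈ 208.7°.
With cos θ = (-0.877), the lit fraction is (1 − (-0.877))/2 ≈ 0.939, so 94%.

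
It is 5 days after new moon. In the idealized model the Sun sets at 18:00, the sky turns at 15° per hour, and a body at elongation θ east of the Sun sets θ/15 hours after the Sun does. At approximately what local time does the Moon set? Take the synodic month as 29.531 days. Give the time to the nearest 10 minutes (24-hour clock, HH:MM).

Phase angle: θ = 360°·(5 d)/(29.531 d) = 61.0°.
The Moon trails the Sun by θ/15 = 61.0/15 ≈ 4.06 hours.
18:00 + 4.064 h ≈ 22:04 → 22:00 to the nearest ten minutes.

22:00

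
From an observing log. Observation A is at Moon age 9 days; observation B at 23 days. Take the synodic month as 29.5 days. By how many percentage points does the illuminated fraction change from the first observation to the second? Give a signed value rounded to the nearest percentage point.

-26 percentage points

θ₁ = 360° × 9/29.5 = 109.8°, f₁ = (1 − cos θ₁)/2 = 0.670.
θ₂ = 360° × 23/29.5 = 280.7°, f₂ = (1 − cos θ₂)/2 = 0.407.
Change = f₂ − f₁ = -0.262 → -26 percentage points.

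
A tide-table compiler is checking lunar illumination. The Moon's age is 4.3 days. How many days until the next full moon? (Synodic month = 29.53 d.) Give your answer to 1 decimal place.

10.5 days

Full moon is 0.5 of the way through the cycle: age 0.5 × 29.53 = 14.765 d.
So 10.465 days remain (14.765 − 4.3).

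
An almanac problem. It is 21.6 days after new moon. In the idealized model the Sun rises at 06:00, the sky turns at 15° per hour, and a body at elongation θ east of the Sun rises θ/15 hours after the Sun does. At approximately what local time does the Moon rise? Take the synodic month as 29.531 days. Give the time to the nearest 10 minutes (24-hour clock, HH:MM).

23:30

Elongation θ = 360° × 21.6/29.531 ≈ 263.3°.
At 15° of sky rotation per hour, 263.3° corresponds to a 17.55 h lag.
06:00 + 17.554 h ≈ 23:33 → 23:30 to the nearest ten minutes.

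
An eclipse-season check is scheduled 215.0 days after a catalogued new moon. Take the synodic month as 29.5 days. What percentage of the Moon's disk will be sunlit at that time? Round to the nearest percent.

215.0/29.5 = 7.288 lunations, so 7 complete cycles and 8.50 d into the next.
Phase angle: θ = 360°·(8.50 d)/(29.5 d) = 103.7°.
cos 103.7° = (-0.237), so f = (1 − (-0.237))/2 = 0.619, so 62%.

62%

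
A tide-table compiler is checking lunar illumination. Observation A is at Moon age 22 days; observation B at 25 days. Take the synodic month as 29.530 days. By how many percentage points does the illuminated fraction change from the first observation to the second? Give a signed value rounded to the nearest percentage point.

-30 pp

θ₁ = 360° × 22/29.530 = 268.2°, f₁ = (1 − cos θ₁)/2 = 0.516.
θ₂ = 360° × 25/29.530 = 304.8°, f₂ = (1 − cos θ₂)/2 = 0.215.
Change = f₂ − f₁ = -0.301 → -30 percentage points.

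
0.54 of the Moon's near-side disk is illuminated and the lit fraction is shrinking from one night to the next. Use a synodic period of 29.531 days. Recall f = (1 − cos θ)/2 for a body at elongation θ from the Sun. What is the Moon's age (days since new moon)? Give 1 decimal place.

21.8 days

From f = (1 − cos θ)/2: cos θ = 1 − 2×0.54 = -0.080; arccos → 94.6°.
A waning Moon lies in 180°–360°, so θ = 360° − 94.6° = 265.4°.
At 360°/29.531 d per day, 265.4° corresponds to 21.77 days.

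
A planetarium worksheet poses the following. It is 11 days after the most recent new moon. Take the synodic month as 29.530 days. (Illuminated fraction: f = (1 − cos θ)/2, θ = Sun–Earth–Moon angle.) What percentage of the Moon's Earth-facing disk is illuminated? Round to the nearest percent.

Phase angle: θ = 360°·(11 d)/(29.530 d) = 134.1°.
cos 134.1° = (-0.696), so f = (1 − (-0.696))/2 = 0.848, so 85%.

85%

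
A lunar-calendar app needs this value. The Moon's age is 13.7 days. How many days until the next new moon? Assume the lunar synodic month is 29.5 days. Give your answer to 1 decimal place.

One full lunation from the last new moon is 29.5 d; remaining = 29.5 − 13.7 = 15.800 d.

15.8 days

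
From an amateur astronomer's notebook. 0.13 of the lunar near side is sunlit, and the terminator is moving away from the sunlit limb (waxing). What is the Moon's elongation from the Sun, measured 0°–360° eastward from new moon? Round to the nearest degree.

Invert f = (1 − cos θ)/2 to get cos θ = 1 − 2(0.13) = 0.740, hence θ₀ = arccos 0.740 = 42.3°.
The Moon is waxing (0°–180°), so θ = 42.3° directly.

42°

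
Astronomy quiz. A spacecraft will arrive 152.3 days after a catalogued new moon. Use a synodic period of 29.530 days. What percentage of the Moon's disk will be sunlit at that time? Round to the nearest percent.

23%

152.3/29.530 = 5.157 lunations, so 5 complete cycles and 4.65 d into the next.
The Moon has covered 4.65/29.530 of its cycle, so θ ≈ 360° × 4.65/29.530 = 56.7°.
With cos θ = 0.549, the lit fraction is (1 − 0.549)/2 ≈ 0.225, so 23%.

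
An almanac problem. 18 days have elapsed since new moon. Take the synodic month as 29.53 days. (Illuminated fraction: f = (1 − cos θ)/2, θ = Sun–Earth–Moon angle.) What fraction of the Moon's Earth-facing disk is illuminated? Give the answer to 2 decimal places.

Phase angle: θ = 360°·(18 d)/(29.53 d) = 219.4°.
cos 219.4° = (-0.772), so f = (1 − (-0.772))/2 = 0.886.

0.89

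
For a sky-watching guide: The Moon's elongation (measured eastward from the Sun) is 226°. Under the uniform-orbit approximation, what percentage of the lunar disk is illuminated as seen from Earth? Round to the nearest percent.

cos 226° = (-0.695), so f = (1 − (-0.695))/2 = 0.847, i.e. 85%.

85%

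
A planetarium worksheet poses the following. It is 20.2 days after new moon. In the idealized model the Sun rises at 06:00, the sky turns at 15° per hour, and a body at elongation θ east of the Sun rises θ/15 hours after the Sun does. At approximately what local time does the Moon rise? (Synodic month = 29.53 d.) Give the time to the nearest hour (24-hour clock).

22:00

Elongation θ = 360° × 20.2/29.53 ≈ 246.3°.
At 15° of sky rotation per hour, 246.3° corresponds to a 16.42 h lag.
06:00 + 16.42 h ≈ 22:25 → 22:00 to the nearest hour.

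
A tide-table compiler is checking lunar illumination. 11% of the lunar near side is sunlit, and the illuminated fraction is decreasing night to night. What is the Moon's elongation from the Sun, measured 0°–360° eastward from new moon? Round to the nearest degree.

321°

cos θ = 1 − 2f = 0.780, giving a principal value of 38.7°.
Since the Moon is past full (waning), take the reflex angle: θ = 360° − 38.7° = 321.3°.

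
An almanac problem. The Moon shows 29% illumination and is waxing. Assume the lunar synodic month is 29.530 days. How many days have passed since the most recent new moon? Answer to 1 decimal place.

5.3 days

cos θ = 1 − 2f = 0.420, giving a principal value of 65.2°.
The Moon is waxing (0°–180°), so θ = 65.2° directly.
That fraction of the synodic month is 65.2/360 × 29.530 d ≈ 5.35 d.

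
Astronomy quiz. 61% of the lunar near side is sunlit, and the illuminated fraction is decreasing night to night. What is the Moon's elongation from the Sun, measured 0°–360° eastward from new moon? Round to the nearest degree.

257°

From f = (1 − cos θ)/2: cos θ = 1 − 2×0.61 = -0.220; arccos → 102.7°.
A waning Moon lies in 180°–360°, so θ = 360° − 102.7° = 257.3°.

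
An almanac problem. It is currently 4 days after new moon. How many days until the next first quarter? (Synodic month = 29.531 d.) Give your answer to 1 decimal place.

First quarter occurs at elongation 90°, i.e. at age 29.531 × 90/360 = 7.383 d.
So 3.383 days remain (7.383 − 4).

3.4 days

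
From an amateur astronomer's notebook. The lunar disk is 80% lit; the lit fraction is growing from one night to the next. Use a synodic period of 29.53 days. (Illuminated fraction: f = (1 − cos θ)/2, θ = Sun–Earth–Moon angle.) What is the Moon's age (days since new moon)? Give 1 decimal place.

10.4 days

cos θ = 1 − 2f = -0.600, giving a principal value of 126.9°.
Waxing ⇒ before full, so θ = 126.9°.
At 360°/29.53 d per day, 126.9° corresponds to 10.41 days.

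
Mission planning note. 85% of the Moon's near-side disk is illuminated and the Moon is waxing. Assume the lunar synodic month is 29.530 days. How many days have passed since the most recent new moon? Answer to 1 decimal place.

11.0 days

cos θ = 1 − 2f = -0.700, giving a principal value of 134.4°.
Before full moon the principal value applies: θ = 134.4°.
At 360°/29.530 d per day, 134.4° corresponds to 11.03 days.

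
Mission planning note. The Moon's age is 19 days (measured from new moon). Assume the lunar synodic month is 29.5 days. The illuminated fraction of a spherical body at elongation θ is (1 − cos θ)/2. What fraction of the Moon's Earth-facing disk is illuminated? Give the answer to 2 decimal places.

0.81

The Moon has covered 19/29.5 of its cycle, so θ ≈ 360° × 19/29.5 = 231.9°.
cos 231.9° = (-0.618), so f = (1 − (-0.618))/2 = 0.809.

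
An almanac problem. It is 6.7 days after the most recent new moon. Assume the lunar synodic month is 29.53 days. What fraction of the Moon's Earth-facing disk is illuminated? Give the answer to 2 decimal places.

0.43

The Moon has covered 6.7/29.53 of its cycle, so θ ≈ 360° × 6.7/29.53 = 81.7°.
With cos θ = 0.145, the lit fraction is (1 − 0.145)/2 ≈ 0.428.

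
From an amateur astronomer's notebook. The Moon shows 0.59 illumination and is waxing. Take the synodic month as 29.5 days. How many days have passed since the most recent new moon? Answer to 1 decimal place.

cos θ = 1 − 2f = -0.180, giving a principal value of 100.4°.
The Moon is waxing (0°–180°), so θ = 100.4° directly.
At 360°/29.5 d per day, 100.4° corresponds to 8.22 days.

8.2 days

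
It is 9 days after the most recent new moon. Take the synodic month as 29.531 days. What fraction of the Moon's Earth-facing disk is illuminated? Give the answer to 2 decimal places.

The Moon has covered 9/29.531 of its cycle, so θ ≈ 360° × 9/29.531 = 109.7°.
Illuminated fraction = (1 − cos 109.7°)/2 = (1 − (-0.337))/2 ≈ 0.669.

0.67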